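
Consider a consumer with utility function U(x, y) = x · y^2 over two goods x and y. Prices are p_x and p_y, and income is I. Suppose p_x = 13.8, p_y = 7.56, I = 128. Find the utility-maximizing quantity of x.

The MRS is (1/2)·y/x. Set MRS = p_x/p_y.
So p_y·y = 2·p_x·x; combined with the budget, a share 1/3 of income goes to x.
Demand: x*(p_x,p_y,I) = 1/3·I/p_x and y* = 2/3·I/p_y.
At p_x=13.8, p_y=7.56, I=128: x* = 1/3·128/13.8 = 3.0918.

x* = 3.0918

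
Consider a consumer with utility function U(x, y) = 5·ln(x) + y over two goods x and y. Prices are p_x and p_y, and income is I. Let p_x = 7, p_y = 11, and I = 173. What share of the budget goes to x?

MU_x = 5/x, MU_y = 1. Tangency: 5/x = p_x/p_y.
So x*(p_x,p_y) = 5·p_y/p_x, independent of income; and y* = (I − 5·p_y)/p_y.
At the given prices: x* = 5·11/7 = 7.8571, and y* = 10.7273.
Expenditure on x: 7·7.8571 = 55; share = 0.3179.

share on x = 0.3179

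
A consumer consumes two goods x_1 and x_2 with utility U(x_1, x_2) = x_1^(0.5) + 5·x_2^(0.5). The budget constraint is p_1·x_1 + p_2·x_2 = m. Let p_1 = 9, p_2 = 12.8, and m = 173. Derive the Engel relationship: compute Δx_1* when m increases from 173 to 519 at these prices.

MU_x_1 ∝ x_1^(-0.5), MU_x_2 ∝ 5·x_2^(-0.5), so MRS = (1/5)·(x_2/x_1)^(0.5) = p_1/p_2.
Solve for the ratio: x_2/x_1 = [5·p_1/p_2]^(2).
With the ratio pinned down, the budget gives x_1* = m/(p_1 + p_2·(x_2/x_1)) and x_2* = (x_2/x_1)·x_1*.
Numerically x_2/x_1 = 12.359619, so x_1* = 173/(9 + 12.8·12.359619) = 1.0347.
At m' = 519: x_1* = 3.104. Change: 3.104 − 1.0347 = 2.0693.

Δx_1* = 2.0693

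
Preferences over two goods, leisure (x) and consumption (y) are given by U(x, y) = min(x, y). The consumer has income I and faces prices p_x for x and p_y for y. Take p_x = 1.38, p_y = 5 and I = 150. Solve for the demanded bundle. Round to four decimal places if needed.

x* = 23.511, y* = 23.511

With perfect complements, no substitution: consume in ratio x:y = 1:1.
Budget: p_x·x + p_y·x = I, so (p_x + p_y)·x = I.
Demand: x*(p_x,p_y,I) = I/(p_x + p_y), y* = I/(p_x + p_y).
Here 1.38 + 5 = 6.38, giving x* = 23.511 and y* = 23.511.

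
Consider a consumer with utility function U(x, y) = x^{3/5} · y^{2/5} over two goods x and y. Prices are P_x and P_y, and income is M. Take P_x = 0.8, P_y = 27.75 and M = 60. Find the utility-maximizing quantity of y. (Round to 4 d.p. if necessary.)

Tangency: MRS = (3/2)·y/x = P_x/P_y.
So 0.6·P_y·y = 0.4·P_x·x; combined with the budget, a share 0.6 of income goes to x.
Demand: x*(P_x,P_y,M) = 0.6·M/P_x and y* = 0.4·M/P_y.
At P_x=0.8, P_y=27.75, M=60: y* = 0.4·60/27.75 = 0.8649.

y* = 0.8649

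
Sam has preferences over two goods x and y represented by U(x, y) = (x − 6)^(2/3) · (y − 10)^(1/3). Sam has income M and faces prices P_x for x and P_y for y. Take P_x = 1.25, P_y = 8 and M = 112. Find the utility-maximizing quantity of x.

Let x' = x−6, y' = y−10. MRS = 2·y'/x' = P_x/P_y.
After buying the subsistence bundle (6, 10), a share 2/3 of the remaining income goes to x: x* = 6 + 2/3·(M − 6P_x − 10P_y)/P_x.
Discretionary income = 112 − 6·1.25 − 10·8 = 24.5; x* = 6 + 2/3·24.5/1.25 = 19.0667.

x* = 19.0667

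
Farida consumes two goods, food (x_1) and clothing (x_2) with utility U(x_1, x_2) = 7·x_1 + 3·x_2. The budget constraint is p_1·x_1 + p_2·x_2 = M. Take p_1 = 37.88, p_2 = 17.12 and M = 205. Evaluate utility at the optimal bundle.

V = 37.8828

Linear utility — the consumer picks whichever good has higher MU/price: 7/37.88 = 0.1848 vs 3/17.12 = 0.1752.
x_1 gives more utility per dollar, so spend all income on x_1: x_1* = M/p_1, x_2* = 0.
Numerically: x_1* = 5.4118, x_2* = 0.
Utility at the optimum: U(5.4118, 0) = 37.8828.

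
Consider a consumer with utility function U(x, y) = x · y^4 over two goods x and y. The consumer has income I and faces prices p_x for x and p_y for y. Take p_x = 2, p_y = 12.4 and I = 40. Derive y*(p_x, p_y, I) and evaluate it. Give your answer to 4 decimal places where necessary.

y* = 2.5806

Tangency: MRS = (1/4)·y/x = p_x/p_y.
So p_y·y = 4·p_x·x; combined with the budget, a share 0.2 of income goes to x.
Demand: x*(p_x,p_y,I) = 0.2·I/p_x and y* = 0.8·I/p_y.
At p_x=2, p_y=12.4, I=40: y* = 0.8·40/12.4 = 2.5806.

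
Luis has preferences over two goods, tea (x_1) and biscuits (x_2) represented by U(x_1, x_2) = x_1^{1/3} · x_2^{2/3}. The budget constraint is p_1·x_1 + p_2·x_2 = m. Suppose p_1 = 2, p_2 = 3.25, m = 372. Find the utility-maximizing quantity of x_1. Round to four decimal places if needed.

x_1* = 62

Tangency: MRS = (1/2)·x_2/x_1 = p_1/p_2.
So 1/3·p_2·x_2 = 2/3·p_1·x_1; combined with the budget, a share 1/3 of income goes to x_1.
Demand: x_1*(p_1,p_2,m) = 1/3·m/p_1 and x_2* = 2/3·m/p_2.
At p_1=2, p_2=3.25, m=372: x_1* = 1/3·372/2 = 62.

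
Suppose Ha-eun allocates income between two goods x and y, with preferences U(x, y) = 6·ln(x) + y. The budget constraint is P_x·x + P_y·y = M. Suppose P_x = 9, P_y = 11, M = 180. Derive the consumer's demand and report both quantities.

MU_x = 6/x, MU_y = 1. Tangency: 6/x = P_x/P_y.
So x*(P_x,P_y) = 6·P_y/P_x, independent of income; and y* = (M − 6·P_y)/P_y.
At the given prices: x* = 6·11/9 = 7.3333, and y* = 10.3636.

x* = 7.3333, y* = 10.3636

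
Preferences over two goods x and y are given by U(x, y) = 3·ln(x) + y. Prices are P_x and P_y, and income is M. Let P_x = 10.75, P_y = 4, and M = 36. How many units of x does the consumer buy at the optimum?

x* = 1.1163

Set MRS = P_x/P_y: (3/x)/1 = P_x/P_y.
So x*(P_x,P_y) = 3·P_y/P_x, independent of income; and y* = (M − 3·P_y)/P_y.
At the given prices: x* = 3·4/10.75 = 1.1163.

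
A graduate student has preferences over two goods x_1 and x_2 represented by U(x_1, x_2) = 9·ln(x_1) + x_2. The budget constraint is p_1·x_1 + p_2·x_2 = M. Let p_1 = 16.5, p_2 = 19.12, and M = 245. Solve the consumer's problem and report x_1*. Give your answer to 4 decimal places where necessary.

Set MRS = p_1/p_2: (9/x_1)/1 = p_1/p_2.
So x_1*(p_1,p_2) = 9·p_2/p_1, independent of income; and x_2* = (M − 9·p_2)/p_2.
At the given prices: x_1* = 9·19.12/16.5 = 10.4291.

x_1* = 10.4291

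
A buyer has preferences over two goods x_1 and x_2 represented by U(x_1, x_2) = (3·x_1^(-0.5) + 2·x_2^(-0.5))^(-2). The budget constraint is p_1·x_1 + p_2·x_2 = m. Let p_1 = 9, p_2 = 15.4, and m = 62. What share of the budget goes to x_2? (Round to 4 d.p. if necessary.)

share on x_2 = 0.4772

MRS = MU_x_1/MU_x_2 = (3/2)·(x_2/x_1)^(1.5). Set equal to p_1/p_2.
Solve for the ratio: x_2/x_1 = [(2/3)·p_1/p_2]^(2/3).
With the ratio pinned down, the budget gives x_1* = m/(p_1 + p_2·(x_2/x_1)) and x_2* = (x_2/x_1)·x_1*.
Numerically x_2/x_1 = 0.533442, so x_1* = 62/(9 + 15.4·0.533442) = 3.6015 and x_2* = 0.533442·3.6015 = 1.9212.
Expenditure on x_2: 15.4·1.9212 = 29.5864; share = 0.4772.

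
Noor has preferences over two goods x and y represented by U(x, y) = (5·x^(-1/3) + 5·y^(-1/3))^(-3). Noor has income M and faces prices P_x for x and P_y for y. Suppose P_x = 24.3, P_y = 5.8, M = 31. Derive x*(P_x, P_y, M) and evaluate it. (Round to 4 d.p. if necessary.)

Numerically y/x = 2.928422, so x* = 31/(24.3 + 5.8·2.928422) = 0.7509.

x* = 0.7509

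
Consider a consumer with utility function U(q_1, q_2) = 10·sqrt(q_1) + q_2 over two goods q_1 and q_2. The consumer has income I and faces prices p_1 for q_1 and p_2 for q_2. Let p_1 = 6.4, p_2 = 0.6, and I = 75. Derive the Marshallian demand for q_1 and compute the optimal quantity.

q_1* = 0.2197

Thus q_1* = (5·p_2/p_1)² — independent of I — with the rest of income spent on q_2.
Plugging in: q_1* = (5·0.6/6.4)² = 0.2197.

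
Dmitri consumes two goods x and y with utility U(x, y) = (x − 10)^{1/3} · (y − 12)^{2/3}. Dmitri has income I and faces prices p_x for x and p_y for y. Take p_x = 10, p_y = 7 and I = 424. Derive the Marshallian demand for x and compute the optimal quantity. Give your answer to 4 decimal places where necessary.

x* = 18

MRS = (1/2)·(y−12)/(x−10). Tangency with p_x/p_y gives y−12 = 2·(p_x/p_y)·(x−10).
After buying the subsistence bundle (10, 12), a share 1/3 of the remaining income goes to x: x* = 10 + 1/3·(I − 10p_x − 12p_y)/p_x.
Discretionary income = 424 − 10·10 − 12·7 = 240; x* = 10 + 1/3·240/10 = 18.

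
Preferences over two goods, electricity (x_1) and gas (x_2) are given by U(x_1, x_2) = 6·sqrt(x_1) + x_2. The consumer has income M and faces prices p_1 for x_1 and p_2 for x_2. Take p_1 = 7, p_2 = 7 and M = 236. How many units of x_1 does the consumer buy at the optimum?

x_1* = 9

Set MRS = p_1/p_2: 3·x_1^(−1/2) = p_1/p_2.
Solve: √x_1 = 3·p_2/p_1, so x_1*(p_1,p_2) = (3·p_2/p_1)², and x_2* = (M − p_1·x_1*)/p_2.
Plugging in: x_1* = (3·7/7)² = 9.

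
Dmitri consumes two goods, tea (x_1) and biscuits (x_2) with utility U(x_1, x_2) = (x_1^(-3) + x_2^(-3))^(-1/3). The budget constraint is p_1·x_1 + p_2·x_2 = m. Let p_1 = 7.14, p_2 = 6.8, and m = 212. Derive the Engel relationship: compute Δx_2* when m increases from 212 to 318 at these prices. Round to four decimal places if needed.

Δx_2* = 7.6515

From the CES first-order condition, (x_2/x_1)^(4) = p_1/p_2.
Solve for the ratio: x_2/x_1 = [p_1/p_2]^(0.25).
With the ratio pinned down, the budget gives x_1* = m/(p_1 + p_2·(x_2/x_1)) and x_2* = (x_2/x_1)·x_1*.
Numerically x_2/x_1 = 1.012272, so x_1* = 212/(7.14 + 6.8·1.012272) = 15.1175 and x_2* = 1.012272·15.1175 = 15.3031.
At m' = 318: x_2* = 22.9546. Change: 22.9546 − 15.3031 = 7.6515.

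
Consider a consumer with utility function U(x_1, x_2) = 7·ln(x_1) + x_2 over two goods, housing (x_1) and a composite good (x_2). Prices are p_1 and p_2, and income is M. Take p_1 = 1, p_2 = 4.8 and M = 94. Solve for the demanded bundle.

x_1* = 33.6, x_2* = 12.5833

So x_1*(p_1,p_2) = 7·p_2/p_1, independent of income; and x_2* = (M − 7·p_2)/p_2.
At the given prices: x_1* = 7·4.8/1 = 33.6, and x_2* = 12.5833.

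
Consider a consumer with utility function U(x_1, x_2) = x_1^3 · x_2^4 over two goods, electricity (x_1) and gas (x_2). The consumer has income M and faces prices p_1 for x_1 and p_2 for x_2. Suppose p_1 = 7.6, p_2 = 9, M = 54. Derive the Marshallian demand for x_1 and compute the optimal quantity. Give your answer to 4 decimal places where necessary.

x_1* = 3.0451

The MRS is (3/4)·x_2/x_1. Set MRS = p_1/p_2.
Rearranging, p_2·x_2 = (4/3)·p_1·x_1. Substituting into the budget gives p_1·x_1·(1 + (4/3)) = M.
Demand: x_1*(p_1,p_2,M) = 3/7·M/p_1 and x_2* = 4/7·M/p_2.
At p_1=7.6, p_2=9, M=54: x_1* = 3/7·54/7.6 = 3.0451.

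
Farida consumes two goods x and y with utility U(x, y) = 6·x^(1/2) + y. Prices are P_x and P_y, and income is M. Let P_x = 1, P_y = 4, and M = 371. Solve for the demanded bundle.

x* = 144, y* = 56.75

Utility is quasi-linear in y; the FOC for x is 3/√x = P_x/P_y.
Solve: √x = 3·P_y/P_x, so x*(P_x,P_y) = (3·P_y/P_x)², and y* = (M − P_x·x*)/P_y.
Plugging in: x* = (3·4/1)² = 144, y* = 56.75.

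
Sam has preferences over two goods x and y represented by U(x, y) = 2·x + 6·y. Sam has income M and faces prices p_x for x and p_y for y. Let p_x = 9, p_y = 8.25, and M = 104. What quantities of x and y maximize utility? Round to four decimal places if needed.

y gives more utility per dollar, so spend all income on y: y* = M/p_y, x* = 0.
Numerically: x* = 0, y* = 12.6061.

x* = 0, y* = 12.6061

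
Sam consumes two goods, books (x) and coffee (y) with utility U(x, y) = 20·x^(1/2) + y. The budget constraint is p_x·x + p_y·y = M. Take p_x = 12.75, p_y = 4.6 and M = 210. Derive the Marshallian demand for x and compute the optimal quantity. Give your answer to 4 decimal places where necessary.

x* = 13.0165

MU_x = 10/√x, MU_y = 1. Tangency: 10/√x = p_x/p_y.
Solve: √x = 10·p_y/p_x, so x*(p_x,p_y) = (10·p_y/p_x)², and y* = (M − p_x·x*)/p_y.
Plugging in: x* = (10·4.6/12.75)² = 13.0165.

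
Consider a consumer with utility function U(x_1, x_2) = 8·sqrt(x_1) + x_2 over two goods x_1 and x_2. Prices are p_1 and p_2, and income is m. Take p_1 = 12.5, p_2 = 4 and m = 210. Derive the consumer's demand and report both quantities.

x_1* = 1.6384, x_2* = 47.38

MU_x_1 = 4/√x_1, MU_x_2 = 1. Tangency: 4/√x_1 = p_1/p_2.
Solve: √x_1 = 4·p_2/p_1, so x_1*(p_1,p_2) = (4·p_2/p_1)², and x_2* = (m − p_1·x_1*)/p_2.
Plugging in: x_1* = (4·4/12.5)² = 1.6384, x_2* = 47.38.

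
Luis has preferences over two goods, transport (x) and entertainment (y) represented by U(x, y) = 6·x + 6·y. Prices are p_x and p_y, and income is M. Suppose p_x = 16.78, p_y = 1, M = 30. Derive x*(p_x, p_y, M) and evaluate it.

x* = 0

Linear utility — the consumer picks whichever good has higher MU/price: 6/16.78 = 0.3576 vs 6/1 = 6.
y gives more utility per dollar, so spend all income on y: y* = M/p_y, x* = 0.
Numerically: x* = 0, y* = 30.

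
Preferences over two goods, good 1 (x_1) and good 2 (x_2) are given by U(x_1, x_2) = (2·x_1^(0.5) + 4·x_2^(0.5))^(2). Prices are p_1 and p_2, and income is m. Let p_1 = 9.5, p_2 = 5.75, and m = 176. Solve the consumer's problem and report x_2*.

MU_x_1 ∝ 2·x_1^(-0.5), MU_x_2 ∝ 4·x_2^(-0.5), so MRS = (1/2)·(x_2/x_1)^(0.5) = p_1/p_2.
Hence x_2/x_1 = (2·p_1/p_2)^(1/(0.5)), i.e. raised to the 2 power.
With the ratio pinned down, the budget gives x_1* = m/(p_1 + p_2·(x_2/x_1)) and x_2* = (x_2/x_1)·x_1*.
Numerically x_2/x_1 = 10.918715, so x_1* = 176/(9.5 + 5.75·10.918715) = 2.4349 and x_2* = 10.918715·2.4349 = 26.5858.

x_2* = 26.5858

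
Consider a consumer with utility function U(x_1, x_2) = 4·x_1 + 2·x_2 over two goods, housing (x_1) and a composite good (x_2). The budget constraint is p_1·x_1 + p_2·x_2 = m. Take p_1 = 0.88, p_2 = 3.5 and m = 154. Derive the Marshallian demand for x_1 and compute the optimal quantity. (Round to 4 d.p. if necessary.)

Perfect substitutes: compare marginal utility per dollar. 4/p_1 vs 2/p_2 → 4.5455 vs 0.5714.
x_1 gives more utility per dollar, so spend all income on x_1: x_1* = m/p_1, x_2* = 0.
Numerically: x_1* = 175, x_2* = 0.

x_1* = 175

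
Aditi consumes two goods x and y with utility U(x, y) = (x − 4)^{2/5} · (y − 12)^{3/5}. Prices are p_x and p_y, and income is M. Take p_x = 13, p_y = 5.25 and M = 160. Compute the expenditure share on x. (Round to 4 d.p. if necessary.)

MRS = (2/3)·(y−12)/(x−4). Tangency with p_x/p_y gives y−12 = (3/2)·(p_x/p_y)·(x−4).
After buying the subsistence bundle (4, 12), a share 0.4 of the remaining income goes to x: x* = 4 + 0.4·(M − 4p_x − 12p_y)/p_x.
Discretionary income = 160 − 4·13 − 12·5.25 = 45; x* = 4 + 0.4·45/13 = 5.3846; y* = 12 + 0.6·45/5.25 = 17.1429.
Expenditure on x: 13·5.3846 = 70; share = 0.4375.

share on x = 0.4375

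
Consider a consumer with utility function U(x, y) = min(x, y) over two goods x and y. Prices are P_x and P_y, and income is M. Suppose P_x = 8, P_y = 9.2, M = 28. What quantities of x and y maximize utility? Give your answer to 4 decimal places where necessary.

With perfect complements, no substitution: consume in ratio x:y = 1:1.
Budget: P_x·x + P_y·x = M, so (P_x + P_y)·x = M.
Demand: x*(P_x,P_y,M) = M/(P_x + P_y), y* = M/(P_x + P_y).
Here 8 + 9.2 = 17.2, giving x* = 1.6279 and y* = 1.6279.

x* = 1.6279, y* = 1.6279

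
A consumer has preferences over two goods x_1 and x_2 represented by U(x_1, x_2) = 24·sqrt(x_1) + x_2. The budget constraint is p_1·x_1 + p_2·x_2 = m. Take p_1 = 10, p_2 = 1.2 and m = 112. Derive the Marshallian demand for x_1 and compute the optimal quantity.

x_1* = 2.0736

Set MRS = p_1/p_2: 12·x_1^(−1/2) = p_1/p_2.
Thus x_1* = (12·p_2/p_1)² — independent of m — with the rest of income spent on x_2.
Plugging in: x_1* = (12·1.2/10)² = 2.0736.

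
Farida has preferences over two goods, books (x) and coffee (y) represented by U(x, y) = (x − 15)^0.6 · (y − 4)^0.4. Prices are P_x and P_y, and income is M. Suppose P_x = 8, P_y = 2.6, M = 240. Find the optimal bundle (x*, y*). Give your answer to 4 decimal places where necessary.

x* = 23.22, y* = 20.8615

This is Cobb-Douglas in (x−15, y−4): tangency gives 0.6·P_y·(y−4) = 0.4·P_x·(x−15).
After buying the subsistence bundle (15, 4), a share 0.6 of the remaining income goes to x: x* = 15 + 0.6·(M − 15P_x − 4P_y)/P_x.
Discretionary income = 240 − 15·8 − 4·2.6 = 109.6; x* = 15 + 0.6·109.6/8 = 23.22; y* = 4 + 0.4·109.6/2.6 = 20.8615.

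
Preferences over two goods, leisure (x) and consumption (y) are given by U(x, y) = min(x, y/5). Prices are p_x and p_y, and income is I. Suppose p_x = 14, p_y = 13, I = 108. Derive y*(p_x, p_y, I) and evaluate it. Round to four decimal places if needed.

With perfect complements, no substitution: consume in ratio x:y = 1:5.
Budget: p_x·x + p_y·5·x = I, so (p_x + 5·p_y)·x = I.
Demand: x*(p_x,p_y,I) = I/(p_x + 5·p_y), y* = 5·I/(p_x + 5·p_y).
Here 14 + 5·13 = 79, giving y* = 6.8354.

y* = 6.8354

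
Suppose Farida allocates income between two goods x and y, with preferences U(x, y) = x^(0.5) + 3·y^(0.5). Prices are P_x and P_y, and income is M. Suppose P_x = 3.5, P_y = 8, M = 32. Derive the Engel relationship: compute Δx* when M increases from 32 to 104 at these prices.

Δx* = 4.1664

Numerically y/x = 1.722656, so x* = 32/(3.5 + 8·1.722656) = 1.8517.
At M' = 104: x* = 6.0181. Change: 6.0181 − 1.8517 = 4.1664.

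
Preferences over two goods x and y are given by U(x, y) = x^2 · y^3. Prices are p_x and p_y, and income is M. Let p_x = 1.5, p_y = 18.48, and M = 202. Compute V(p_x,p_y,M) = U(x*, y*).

V = 818544.2504

Tangency: MRS = (2/3)·y/x = p_x/p_y.
Rearranging, p_y·y = (3/2)·p_x·x. Substituting into the budget gives p_x·x·(1 + (3/2)) = M.
Demand: x*(p_x,p_y,M) = 0.4·M/p_x and y* = 0.6·M/p_y.
At p_x=1.5, p_y=18.48, M=202: x* = 0.4·202/1.5 = 53.8667, y* = 6.5584.
Utility at the optimum: U(53.8667, 6.5584) = 818544.2504.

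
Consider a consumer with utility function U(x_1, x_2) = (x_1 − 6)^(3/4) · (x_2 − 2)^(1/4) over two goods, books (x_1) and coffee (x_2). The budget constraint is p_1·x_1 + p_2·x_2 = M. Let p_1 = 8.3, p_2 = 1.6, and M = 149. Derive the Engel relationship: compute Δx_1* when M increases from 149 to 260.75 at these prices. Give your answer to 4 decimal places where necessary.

Δx_1* = 10.0979

Let x_1' = x_1−6, x_2' = x_2−2. MRS = 3·x_2'/x_1' = p_1/p_2.
Substituting into the budget: x_1* = 6 + 0.75·(M − 6·p_1 − 2·p_2)/p_1, and x_2* = 2 + 0.25·(…)/p_2.
Discretionary income = 149 − 6·8.3 − 2·1.6 = 96; x_1* = 6 + 0.75·96/8.3 = 14.6747.
At M' = 260.75: x_1* = 24.7726. Change: 24.7726 − 14.6747 = 10.0979.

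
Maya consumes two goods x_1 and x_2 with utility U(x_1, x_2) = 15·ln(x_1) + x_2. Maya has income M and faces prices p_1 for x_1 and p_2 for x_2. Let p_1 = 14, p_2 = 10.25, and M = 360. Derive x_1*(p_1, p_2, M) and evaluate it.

MU_x_1 = 15/x_1, MU_x_2 = 1. Tangency: 15/x_1 = p_1/p_2.
So x_1*(p_1,p_2) = 15·p_2/p_1, independent of income; and x_2* = (M − 15·p_2)/p_2.
At the given prices: x_1* = 15·10.25/14 = 10.9821.

x_1* = 10.9821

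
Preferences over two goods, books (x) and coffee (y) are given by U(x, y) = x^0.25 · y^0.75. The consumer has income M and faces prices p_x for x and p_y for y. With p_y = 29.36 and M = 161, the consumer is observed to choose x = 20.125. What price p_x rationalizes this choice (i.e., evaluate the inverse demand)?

p_x = 2

Tangency: MRS = (1/3)·y/x = p_x/p_y.
Rearranging, p_y·y = 3·p_x·x. Substituting into the budget gives p_x·x·(1 + 3) = M.
Demand: x*(p_x,p_y,M) = 0.25·M/p_x and y* = 0.75·M/p_y.
Set x* = 20.125 in the demand function and solve for p_x: p_x = 2.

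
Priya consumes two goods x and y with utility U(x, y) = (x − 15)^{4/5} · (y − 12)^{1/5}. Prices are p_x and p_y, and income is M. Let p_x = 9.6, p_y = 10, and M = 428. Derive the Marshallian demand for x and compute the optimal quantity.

x* = 28.6667

MRS = 4·(y−12)/(x−15). Tangency with p_x/p_y gives y−12 = (1/4)·(p_x/p_y)·(x−15).
After buying the subsistence bundle (15, 12), a share 0.8 of the remaining income goes to x: x* = 15 + 0.8·(M − 15p_x − 12p_y)/p_x.
Discretionary income = 428 − 15·9.6 − 12·10 = 164; x* = 15 + 0.8·164/9.6 = 28.6667.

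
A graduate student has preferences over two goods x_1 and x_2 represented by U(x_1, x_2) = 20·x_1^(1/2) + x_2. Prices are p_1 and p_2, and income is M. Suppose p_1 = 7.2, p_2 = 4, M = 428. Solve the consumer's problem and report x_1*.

Utility is quasi-linear in x_2; the FOC for x_1 is 10/√x_1 = p_1/p_2.
Solve: √x_1 = 10·p_2/p_1, so x_1*(p_1,p_2) = (10·p_2/p_1)², and x_2* = (M − p_1·x_1*)/p_2.
Plugging in: x_1* = (10·4/7.2)² = 30.8642.

x_1* = 30.8642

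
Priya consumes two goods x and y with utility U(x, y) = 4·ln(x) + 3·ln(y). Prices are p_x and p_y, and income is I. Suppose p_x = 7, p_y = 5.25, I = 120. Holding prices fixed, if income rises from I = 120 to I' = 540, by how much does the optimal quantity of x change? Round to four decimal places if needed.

The MRS is (4/3)·y/x. Set MRS = p_x/p_y.
So 4·p_y·y = 3·p_x·x; combined with the budget, a share 4/7 of income goes to x.
Demand: x*(p_x,p_y,I) = 4/7·I/p_x and y* = 3/7·I/p_y.
At p_x=7, p_y=5.25, I=120: x* = 4/7·120/7 = 9.7959.
At I' = 540: x* = 44.0816. Change: 44.0816 − 9.7959 = 34.2857.

Δx* = 34.2857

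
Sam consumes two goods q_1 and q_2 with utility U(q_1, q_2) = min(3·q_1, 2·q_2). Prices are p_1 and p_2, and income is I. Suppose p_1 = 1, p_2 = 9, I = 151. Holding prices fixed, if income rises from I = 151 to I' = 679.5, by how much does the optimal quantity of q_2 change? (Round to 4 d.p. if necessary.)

Δq_2* = 54.6724

Leontief preferences: the optimum is at the kink where q_1/2 = q_2/3, i.e. q_2 = (3/2)·q_1.
Budget: p_1·q_1 + p_2·(3/2)·q_1 = I, so (2·p_1 + 3·p_2)·q_1 = 2·I.
Demand: q_1*(p_1,p_2,I) = 2·I/(2·p_1 + 3·p_2), q_2* = 3·I/(2·p_1 + 3·p_2).
Here 2·1 + 3·9 = 29, giving q_2* = 15.6207.
At I' = 679.5: q_2* = 70.2931. Change: 70.2931 − 15.6207 = 54.6724.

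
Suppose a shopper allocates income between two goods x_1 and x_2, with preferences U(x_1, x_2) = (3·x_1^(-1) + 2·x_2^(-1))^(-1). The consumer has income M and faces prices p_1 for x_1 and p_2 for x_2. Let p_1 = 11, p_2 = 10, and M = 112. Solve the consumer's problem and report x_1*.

x_1* = 5.725

MRS = MU_x_1/MU_x_2 = (3/2)·(x_2/x_1)^(2). Set equal to p_1/p_2.
Hence x_2/x_1 = ((2/3)·p_1/p_2)^(1/(2)), i.e. raised to the 0.5 power.
Substitute x_2 = (x_2/x_1)·x_1 into the budget: x_1* = M/(p_1 + p_2·(x_2/x_1)).
Numerically x_2/x_1 = 0.856349, so x_1* = 112/(11 + 10·0.856349) = 5.725.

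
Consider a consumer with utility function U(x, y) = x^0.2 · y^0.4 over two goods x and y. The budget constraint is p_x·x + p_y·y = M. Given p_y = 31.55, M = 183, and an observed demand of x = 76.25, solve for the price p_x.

p_x = 0.8

MU_x/MU_y = (0.2·y)/(0.4·x); tangency sets this equal to p_x/p_y.
So 0.2·p_y·y = 0.4·p_x·x; combined with the budget, a share 1/3 of income goes to x.
Demand: x*(p_x,p_y,M) = 1/3·M/p_x and y* = 2/3·M/p_y.
Set x* = 76.25 in the demand function and solve for p_x: p_x = 0.8.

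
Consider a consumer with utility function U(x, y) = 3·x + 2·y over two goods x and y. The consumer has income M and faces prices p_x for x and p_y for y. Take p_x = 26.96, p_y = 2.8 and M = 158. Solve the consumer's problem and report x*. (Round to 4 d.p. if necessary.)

Perfect substitutes: compare marginal utility per dollar. 3/p_x vs 2/p_y → 0.1113 vs 0.7143.
y gives more utility per dollar, so spend all income on y: y* = M/p_y, x* = 0.
Numerically: x* = 0, y* = 56.4286.

x* = 0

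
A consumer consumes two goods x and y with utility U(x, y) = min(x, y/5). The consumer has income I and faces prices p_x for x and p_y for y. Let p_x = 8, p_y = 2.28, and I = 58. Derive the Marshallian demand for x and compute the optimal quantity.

x* = 2.9897

With perfect complements, no substitution: consume in ratio x:y = 1:5.
Budget: p_x·x + p_y·5·x = I, so (p_x + 5·p_y)·x = I.
Demand: x*(p_x,p_y,I) = I/(p_x + 5·p_y), y* = 5·I/(p_x + 5·p_y).
Here 8 + 5·2.28 = 19.4, giving x* = 2.9897.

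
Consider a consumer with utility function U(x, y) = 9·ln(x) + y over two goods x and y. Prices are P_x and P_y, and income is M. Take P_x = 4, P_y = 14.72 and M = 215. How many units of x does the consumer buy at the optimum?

So x*(P_x,P_y) = 9·P_y/P_x, independent of income; and y* = (M − 9·P_y)/P_y.
At the given prices: x* = 9·14.72/4 = 33.12.

x* = 33.12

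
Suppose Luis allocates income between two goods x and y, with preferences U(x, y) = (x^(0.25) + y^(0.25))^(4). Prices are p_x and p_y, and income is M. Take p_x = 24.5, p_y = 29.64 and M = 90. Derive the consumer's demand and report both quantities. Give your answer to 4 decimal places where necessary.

MU_x ∝ x^(-0.75), MU_y ∝ y^(-0.75), so MRS = (y/x)^(0.75) = p_x/p_y.
Hence y/x = (p_x/p_y)^(1/(0.75)), i.e. raised to the 4/3 power.
With the ratio pinned down, the budget gives x* = M/(p_x + p_y·(y/x)) and y* = (y/x)·x*.
Numerically y/x = 0.775742, so x* = 90/(24.5 + 29.64·0.775742) = 1.895 and y* = 0.775742·1.895 = 1.47.

x* = 1.895, y* = 1.47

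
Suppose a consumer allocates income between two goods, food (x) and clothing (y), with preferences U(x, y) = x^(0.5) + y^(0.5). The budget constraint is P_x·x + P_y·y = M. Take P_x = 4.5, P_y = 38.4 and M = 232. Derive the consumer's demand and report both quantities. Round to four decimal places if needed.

Numerically y/x = 0.013733, so x* = 232/(4.5 + 38.4·0.013733) = 46.1476 and y* = 0.013733·46.1476 = 0.6337.

x* = 46.1476, y* = 0.6337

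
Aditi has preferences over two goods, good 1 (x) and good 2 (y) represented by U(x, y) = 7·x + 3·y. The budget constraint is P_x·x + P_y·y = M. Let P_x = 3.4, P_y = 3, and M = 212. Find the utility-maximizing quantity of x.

x* = 62.3529

Numerically: x* = 62.3529, y* = 0.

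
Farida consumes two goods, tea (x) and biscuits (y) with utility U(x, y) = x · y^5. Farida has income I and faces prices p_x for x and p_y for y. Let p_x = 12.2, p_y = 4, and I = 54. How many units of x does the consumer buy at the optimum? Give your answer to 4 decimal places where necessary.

x* = 0.7377

The MRS is (1/5)·y/x. Set MRS = p_x/p_y.
Rearranging, p_y·y = 5·p_x·x. Substituting into the budget gives p_x·x·(1 + 5) = I.
Demand: x*(p_x,p_y,I) = 1/6·I/p_x and y* = 5/6·I/p_y.
At p_x=12.2, p_y=4, I=54: x* = 1/6·54/12.2 = 0.7377.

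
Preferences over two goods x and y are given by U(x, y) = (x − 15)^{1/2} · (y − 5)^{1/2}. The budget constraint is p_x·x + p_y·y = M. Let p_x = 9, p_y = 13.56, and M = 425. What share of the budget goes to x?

Let x' = x−15, y' = y−5. MRS = y'/x' = p_x/p_y.
Substituting into the budget: x* = 15 + 0.5·(M − 15·p_x − 5·p_y)/p_x, and y* = 5 + 0.5·(…)/p_y.
Discretionary income = 425 − 15·9 − 5·13.56 = 222.2; x* = 15 + 0.5·222.2/9 = 27.3444; y* = 5 + 0.5·222.2/13.56 = 13.1932.
Expenditure on x: 9·27.3444 = 246.1; share = 0.5791.

share on x = 0.5791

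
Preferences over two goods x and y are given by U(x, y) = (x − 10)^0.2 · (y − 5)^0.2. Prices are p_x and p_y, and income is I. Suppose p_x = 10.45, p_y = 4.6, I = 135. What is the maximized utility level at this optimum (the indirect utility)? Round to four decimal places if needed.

Let x' = x−10, y' = y−5. MRS = y'/x' = p_x/p_y.
After buying the subsistence bundle (10, 5), a share 0.5 of the remaining income goes to x: x* = 10 + 0.5·(I − 10p_x − 5p_y)/p_x.
Discretionary income = 135 − 10·10.45 − 5·4.6 = 7.5; x* = 10 + 0.5·7.5/10.45 = 10.3589; y* = 5 + 0.5·7.5/4.6 = 5.8152.
Utility at the optimum: U(10.3589, 5.8152) = 0.7821.

V = 0.7821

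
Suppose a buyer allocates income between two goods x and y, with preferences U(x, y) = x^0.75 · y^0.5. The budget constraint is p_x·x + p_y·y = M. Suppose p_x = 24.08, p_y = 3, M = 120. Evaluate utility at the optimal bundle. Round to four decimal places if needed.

Demand: x*(p_x,p_y,M) = 0.6·M/p_x and y* = 0.4·M/p_y.
At p_x=24.08, p_y=3, M=120: x* = 0.6·120/24.08 = 2.99, y* = 16.
Utility at the optimum: U(2.99, 16) = 9.0953.

V = 9.0953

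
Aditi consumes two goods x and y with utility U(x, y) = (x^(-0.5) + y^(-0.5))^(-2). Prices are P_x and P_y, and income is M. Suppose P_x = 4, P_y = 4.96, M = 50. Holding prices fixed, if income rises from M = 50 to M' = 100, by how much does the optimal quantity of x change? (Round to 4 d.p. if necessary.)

Δx* = 6.026

Numerically y/x = 0.866401, so x* = 50/(4 + 4.96·0.866401) = 6.026.
At M' = 100: x* = 12.052. Change: 12.052 − 6.026 = 6.026.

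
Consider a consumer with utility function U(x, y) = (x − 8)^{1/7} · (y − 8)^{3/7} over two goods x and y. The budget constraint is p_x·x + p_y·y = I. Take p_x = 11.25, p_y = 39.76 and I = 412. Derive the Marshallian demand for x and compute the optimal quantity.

After buying the subsistence bundle (8, 8), a share 0.25 of the remaining income goes to x: x* = 8 + 0.25·(I − 8p_x − 8p_y)/p_x.
Discretionary income = 412 − 8·11.25 − 8·39.76 = 3.92; x* = 8 + 0.25·3.92/11.25 = 8.0871.

x* = 8.0871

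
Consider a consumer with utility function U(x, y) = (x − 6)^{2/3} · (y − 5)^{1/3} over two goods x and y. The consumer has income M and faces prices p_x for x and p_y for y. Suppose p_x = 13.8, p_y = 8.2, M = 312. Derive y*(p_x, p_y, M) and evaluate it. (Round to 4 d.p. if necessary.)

y* = 12.6504

Let x' = x−6, y' = y−5. MRS = 2·y'/x' = p_x/p_y.
Substituting into the budget: x* = 6 + 2/3·(M − 6·p_x − 5·p_y)/p_x, and y* = 5 + 1/3·(…)/p_y.
Discretionary income = 312 − 6·13.8 − 5·8.2 = 188.2; y* = 5 + 1/3·188.2/8.2 = 12.6504.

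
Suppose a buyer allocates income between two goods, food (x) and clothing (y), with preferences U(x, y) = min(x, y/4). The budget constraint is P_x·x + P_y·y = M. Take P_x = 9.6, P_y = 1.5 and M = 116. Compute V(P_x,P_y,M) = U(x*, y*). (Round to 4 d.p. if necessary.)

V = 7.4359

Here 9.6 + 4·1.5 = 15.6, giving x* = 7.4359 and y* = 29.7436.
Utility at the optimum: U(7.4359, 29.7436) = 7.4359.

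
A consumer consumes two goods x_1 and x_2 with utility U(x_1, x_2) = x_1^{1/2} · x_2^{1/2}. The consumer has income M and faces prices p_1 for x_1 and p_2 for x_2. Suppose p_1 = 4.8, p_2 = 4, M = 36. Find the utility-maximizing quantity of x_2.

MU_x_1/MU_x_2 = (0.5·x_2)/(0.5·x_1); tangency sets this equal to p_1/p_2.
So 0.5·p_2·x_2 = 0.5·p_1·x_1; combined with the budget, a share 0.5 of income goes to x_1.
Demand: x_1*(p_1,p_2,M) = 0.5·M/p_1 and x_2* = 0.5·M/p_2.
At p_1=4.8, p_2=4, M=36: x_2* = 0.5·36/4 = 4.5.

x_2* = 4.5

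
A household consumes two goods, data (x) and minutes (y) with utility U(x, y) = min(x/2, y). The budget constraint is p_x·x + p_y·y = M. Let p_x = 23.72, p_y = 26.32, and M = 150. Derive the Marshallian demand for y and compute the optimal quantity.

Leontief preferences: the optimum is at the kink where x/2 = y/1, i.e. y = (1/2)·x.
Budget: p_x·x + p_y·(1/2)·x = M, so (2·p_x + p_y)·x = 2·M.
Demand: x*(p_x,p_y,M) = 2·M/(2·p_x + p_y), y* = M/(2·p_x + p_y).
Here 2·23.72 + 26.32 = 73.76, giving y* = 2.0336.

y* = 2.0336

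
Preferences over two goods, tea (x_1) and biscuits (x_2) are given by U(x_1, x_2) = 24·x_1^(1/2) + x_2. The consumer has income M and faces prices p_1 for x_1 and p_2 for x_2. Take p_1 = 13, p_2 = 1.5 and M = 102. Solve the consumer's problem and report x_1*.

x_1* = 1.9172

MU_x_1 = 12/√x_1, MU_x_2 = 1. Tangency: 12/√x_1 = p_1/p_2.
Thus x_1* = (12·p_2/p_1)² — independent of M — with the rest of income spent on x_2.
Plugging in: x_1* = (12·1.5/13)² = 1.9172.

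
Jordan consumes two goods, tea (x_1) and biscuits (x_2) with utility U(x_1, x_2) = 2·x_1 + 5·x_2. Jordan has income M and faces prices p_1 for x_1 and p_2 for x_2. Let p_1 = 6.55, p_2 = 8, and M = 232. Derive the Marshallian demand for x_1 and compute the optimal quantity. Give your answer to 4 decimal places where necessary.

Perfect substitutes: compare marginal utility per dollar. 2/p_1 vs 5/p_2 → 0.3053 vs 0.625.
x_2 gives more utility per dollar, so spend all income on x_2: x_2* = M/p_2, x_1* = 0.
Numerically: x_1* = 0, x_2* = 29.

x_1* = 0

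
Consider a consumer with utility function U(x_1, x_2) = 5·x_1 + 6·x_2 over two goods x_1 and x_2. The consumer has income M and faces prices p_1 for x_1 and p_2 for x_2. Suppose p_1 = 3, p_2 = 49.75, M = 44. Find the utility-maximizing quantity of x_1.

Numerically: x_1* = 14.6667, x_2* = 0.

x_1* = 14.6667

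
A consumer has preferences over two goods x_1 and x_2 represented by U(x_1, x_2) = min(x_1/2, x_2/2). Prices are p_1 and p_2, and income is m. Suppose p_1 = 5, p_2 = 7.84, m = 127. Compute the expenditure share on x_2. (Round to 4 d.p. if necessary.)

share on x_2 = 0.6106

Demand: x_1*(p_1,p_2,m) = 2·m/(2·p_1 + 2·p_2), x_2* = 2·m/(2·p_1 + 2·p_2).
Here 2·5 + 2·7.84 = 25.68, giving x_1* = 9.891 and x_2* = 9.891.
Expenditure on x_2: 7.84·9.891 = 77.5452; share = 0.6106.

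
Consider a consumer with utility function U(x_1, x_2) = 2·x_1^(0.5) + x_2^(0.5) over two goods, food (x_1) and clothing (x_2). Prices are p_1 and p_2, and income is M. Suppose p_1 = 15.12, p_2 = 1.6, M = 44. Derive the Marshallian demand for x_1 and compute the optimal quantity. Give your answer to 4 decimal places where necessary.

MRS = MU_x_1/MU_x_2 = 2·(x_2/x_1)^(0.5). Set equal to p_1/p_2.
Solve for the ratio: x_2/x_1 = [(1/2)·p_1/p_2]^(2).
Substitute x_2 = (x_2/x_1)·x_1 into the budget: x_1* = M/(p_1 + p_2·(x_2/x_1)).
Numerically x_2/x_1 = 22.325625, so x_1* = 44/(15.12 + 1.6·22.325625) = 0.8654.

x_1* = 0.8654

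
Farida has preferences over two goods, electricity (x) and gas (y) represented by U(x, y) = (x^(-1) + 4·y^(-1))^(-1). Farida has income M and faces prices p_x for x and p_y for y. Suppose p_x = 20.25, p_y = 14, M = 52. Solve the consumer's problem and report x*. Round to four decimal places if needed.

x* = 0.9643

Substitute y = (y/x)·x into the budget: x* = M/(p_x + p_y·(y/x)).
Numerically y/x = 2.405351, so x* = 52/(20.25 + 14·2.405351) = 0.9643.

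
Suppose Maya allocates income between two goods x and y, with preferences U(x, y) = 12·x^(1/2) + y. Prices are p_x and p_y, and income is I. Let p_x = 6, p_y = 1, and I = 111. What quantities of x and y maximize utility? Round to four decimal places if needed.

Set MRS = p_x/p_y: 6·x^(−1/2) = p_x/p_y.
Thus x* = (6·p_y/p_x)² — independent of I — with the rest of income spent on y.
Plugging in: x* = (6·1/6)² = 1, y* = 105.

x* = 1, y* = 105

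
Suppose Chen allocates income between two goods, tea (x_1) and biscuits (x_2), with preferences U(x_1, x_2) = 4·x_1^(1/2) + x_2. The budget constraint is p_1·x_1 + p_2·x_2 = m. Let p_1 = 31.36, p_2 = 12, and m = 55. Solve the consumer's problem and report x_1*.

x_1* = 0.5857

Solve: √x_1 = 2·p_2/p_1, so x_1*(p_1,p_2) = (2·p_2/p_1)², and x_2* = (m − p_1·x_1*)/p_2.
Plugging in: x_1* = (2·12/31.36)² = 0.5857.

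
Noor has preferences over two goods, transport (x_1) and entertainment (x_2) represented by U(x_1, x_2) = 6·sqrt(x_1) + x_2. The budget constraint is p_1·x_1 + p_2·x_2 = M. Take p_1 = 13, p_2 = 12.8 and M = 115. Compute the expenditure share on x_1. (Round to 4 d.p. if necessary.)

MU_x_1 = 3/√x_1, MU_x_2 = 1. Tangency: 3/√x_1 = p_1/p_2.
Solve: √x_1 = 3·p_2/p_1, so x_1*(p_1,p_2) = (3·p_2/p_1)², and x_2* = (M − p_1·x_1*)/p_2.
Plugging in: x_1* = (3·12.8/13)² = 8.7252, x_2* = 0.1228.
Expenditure on x_1: 13·8.7252 = 113.4277; share = 0.9863.

share on x_1 = 0.9863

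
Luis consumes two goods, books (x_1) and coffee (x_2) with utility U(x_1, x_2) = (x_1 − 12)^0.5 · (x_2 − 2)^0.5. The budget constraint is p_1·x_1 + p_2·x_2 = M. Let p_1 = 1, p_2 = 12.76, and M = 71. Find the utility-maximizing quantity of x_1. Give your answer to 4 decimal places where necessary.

x_1* = 28.74

MRS = (x_2−2)/(x_1−12). Tangency with p_1/p_2 gives x_2−2 = (p_1/p_2)·(x_1−12).
After buying the subsistence bundle (12, 2), a share 0.5 of the remaining income goes to x_1: x_1* = 12 + 0.5·(M − 12p_1 − 2p_2)/p_1.
Discretionary income = 71 − 12·1 − 2·12.76 = 33.48; x_1* = 12 + 0.5·33.48/1 = 28.74.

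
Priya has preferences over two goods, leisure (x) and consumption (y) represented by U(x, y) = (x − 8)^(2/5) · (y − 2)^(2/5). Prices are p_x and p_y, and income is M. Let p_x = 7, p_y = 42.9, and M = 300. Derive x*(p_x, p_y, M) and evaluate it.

This is Cobb-Douglas in (x−8, y−2): tangency gives 0.4·p_y·(y−2) = 0.4·p_x·(x−8).
Substituting into the budget: x* = 8 + 0.5·(M − 8·p_x − 2·p_y)/p_x, and y* = 2 + 0.5·(…)/p_y.
Discretionary income = 300 − 8·7 − 2·42.9 = 158.2; x* = 8 + 0.5·158.2/7 = 19.3.

x* = 19.3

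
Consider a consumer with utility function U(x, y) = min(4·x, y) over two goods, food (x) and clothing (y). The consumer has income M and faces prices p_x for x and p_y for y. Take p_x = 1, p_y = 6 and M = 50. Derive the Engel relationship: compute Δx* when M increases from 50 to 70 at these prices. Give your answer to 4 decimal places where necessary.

Leontief preferences: the optimum is at the kink where x/1 = y/4, i.e. y = 4·x.
Budget: p_x·x + p_y·4·x = M, so (p_x + 4·p_y)·x = M.
Demand: x*(p_x,p_y,M) = M/(p_x + 4·p_y), y* = 4·M/(p_x + 4·p_y).
Here 1 + 4·6 = 25, giving x* = 2.
At M' = 70: x* = 2.8. Change: 2.8 − 2 = 0.8.

Δx* = 0.8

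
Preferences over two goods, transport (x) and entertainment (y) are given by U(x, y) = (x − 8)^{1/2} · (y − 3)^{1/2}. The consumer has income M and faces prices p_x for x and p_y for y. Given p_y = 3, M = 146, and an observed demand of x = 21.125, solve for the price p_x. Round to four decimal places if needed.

This is Cobb-Douglas in (x−8, y−3): tangency gives 0.5·p_y·(y−3) = 0.5·p_x·(x−8).
Substituting into the budget: x* = 8 + 0.5·(M − 8·p_x − 3·p_y)/p_x, and y* = 3 + 0.5·(…)/p_y.
Set x* = 21.125 in the demand function and solve for p_x: p_x = 4.

p_x = 4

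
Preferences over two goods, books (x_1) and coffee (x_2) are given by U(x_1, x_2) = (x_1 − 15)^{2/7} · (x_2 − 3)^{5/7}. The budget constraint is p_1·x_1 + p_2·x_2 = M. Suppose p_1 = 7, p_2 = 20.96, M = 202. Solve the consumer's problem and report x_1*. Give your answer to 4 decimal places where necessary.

x_1* = 16.3927

This is Cobb-Douglas in (x_1−15, x_2−3): tangency gives 2/7·p_2·(x_2−3) = 5/7·p_1·(x_1−15).
After buying the subsistence bundle (15, 3), a share 2/7 of the remaining income goes to x_1: x_1* = 15 + 2/7·(M − 15p_1 − 3p_2)/p_1.
Discretionary income = 202 − 15·7 − 3·20.96 = 34.12; x_1* = 15 + 2/7·34.12/7 = 16.3927.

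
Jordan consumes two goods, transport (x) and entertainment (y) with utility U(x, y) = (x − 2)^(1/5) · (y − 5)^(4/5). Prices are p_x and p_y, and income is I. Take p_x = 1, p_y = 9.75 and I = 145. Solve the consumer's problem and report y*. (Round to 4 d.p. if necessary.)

Let x' = x−2, y' = y−5. MRS = (1/4)·y'/x' = p_x/p_y.
After buying the subsistence bundle (2, 5), a share 0.2 of the remaining income goes to x: x* = 2 + 0.2·(I − 2p_x − 5p_y)/p_x.
Discretionary income = 145 − 2·1 − 5·9.75 = 94.25; y* = 5 + 0.8·94.25/9.75 = 12.7333.

y* = 12.7333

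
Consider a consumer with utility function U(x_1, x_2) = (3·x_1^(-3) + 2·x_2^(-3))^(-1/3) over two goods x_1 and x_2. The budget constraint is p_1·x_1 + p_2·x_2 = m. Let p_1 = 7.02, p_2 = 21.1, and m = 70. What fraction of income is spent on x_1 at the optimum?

From the CES first-order condition, (3/2)·(x_2/x_1)^(4) = p_1/p_2.
Solve for the ratio: x_2/x_1 = [(2/3)·p_1/p_2]^(0.25).
Substitute x_2 = (x_2/x_1)·x_1 into the budget: x_1* = m/(p_1 + p_2·(x_2/x_1)).
Numerically x_2/x_1 = 0.686263, so x_1* = 70/(7.02 + 21.1·0.686263) = 3.2558 and x_2* = 0.686263·3.2558 = 2.2343.
Expenditure on x_1: 7.02·3.2558 = 22.8556; share = 0.3265.

share on x_1 = 0.3265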